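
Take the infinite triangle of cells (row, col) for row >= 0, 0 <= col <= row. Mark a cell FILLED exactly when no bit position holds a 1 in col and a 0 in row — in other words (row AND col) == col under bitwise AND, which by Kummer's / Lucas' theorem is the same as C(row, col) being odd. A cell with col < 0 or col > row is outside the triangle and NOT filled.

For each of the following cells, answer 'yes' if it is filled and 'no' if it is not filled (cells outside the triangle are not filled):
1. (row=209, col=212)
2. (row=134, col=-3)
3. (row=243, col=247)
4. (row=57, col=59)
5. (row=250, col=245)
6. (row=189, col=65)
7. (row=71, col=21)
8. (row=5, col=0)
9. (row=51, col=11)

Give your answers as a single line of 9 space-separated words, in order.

Answer: no no no no no no no yes no

Derivation:
(209,212): col outside [0, 209] -> not filled
(134,-3): col outside [0, 134] -> not filled
(243,247): col outside [0, 243] -> not filled
(57,59): col outside [0, 57] -> not filled
(250,245): row=0b11111010, col=0b11110101, row AND col = 0b11110000 = 240; 240 != 245 -> empty
(189,65): row=0b10111101, col=0b1000001, row AND col = 0b1 = 1; 1 != 65 -> empty
(71,21): row=0b1000111, col=0b10101, row AND col = 0b101 = 5; 5 != 21 -> empty
(5,0): row=0b101, col=0b0, row AND col = 0b0 = 0; 0 == 0 -> filled
(51,11): row=0b110011, col=0b1011, row AND col = 0b11 = 3; 3 != 11 -> empty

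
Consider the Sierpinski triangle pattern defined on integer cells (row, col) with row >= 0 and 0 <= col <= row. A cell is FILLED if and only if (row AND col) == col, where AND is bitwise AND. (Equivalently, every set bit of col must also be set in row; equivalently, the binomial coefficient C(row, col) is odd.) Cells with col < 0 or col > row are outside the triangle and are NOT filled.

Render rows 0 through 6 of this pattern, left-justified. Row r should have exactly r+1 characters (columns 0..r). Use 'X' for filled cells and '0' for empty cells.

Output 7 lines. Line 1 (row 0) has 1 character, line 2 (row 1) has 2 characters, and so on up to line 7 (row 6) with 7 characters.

Answer: X
XX
X0X
XXXX
X000X
XX00XX
X0X0X0X

Derivation:
r0=0: X
r1=1: XX
r2=10: X0X
r3=11: XXXX
r4=100: X000X
r5=101: XX00XX
r6=110: X0X0X0X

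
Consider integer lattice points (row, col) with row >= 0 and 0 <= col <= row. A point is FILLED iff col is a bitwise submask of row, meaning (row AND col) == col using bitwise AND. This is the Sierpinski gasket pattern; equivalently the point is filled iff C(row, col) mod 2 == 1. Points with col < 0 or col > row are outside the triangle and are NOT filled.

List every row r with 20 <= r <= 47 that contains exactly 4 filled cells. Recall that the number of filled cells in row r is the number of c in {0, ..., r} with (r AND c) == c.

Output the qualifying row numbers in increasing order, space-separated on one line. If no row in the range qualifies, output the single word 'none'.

Row r has 2^popcount(r) filled cells, so we need popcount(r) = log2(4) = 2.
Scan r = 20..47 and keep those with exactly 2 one-bits:
r=20=10100 popcount=2 -> KEEP
r=21=10101 popcount=3 -> skip
r=22=10110 popcount=3 -> skip
r=23=10111 popcount=4 -> skip
r=24=11000 popcount=2 -> KEEP
r=25=11001 popcount=3 -> skip
r=26=11010 popcount=3 -> skip
r=27=11011 popcount=4 -> skip
r=28=11100 popcount=3 -> skip
r=29=11101 popcount=4 -> skip
r=30=11110 popcount=4 -> skip
r=31=11111 popcount=5 -> skip
r=32=100000 popcount=1 -> skip
r=33=100001 popcount=2 -> KEEP
r=34=100010 popcount=2 -> KEEP
r=35=100011 popcount=3 -> skip
r=36=100100 popcount=2 -> KEEP
r=37=100101 popcount=3 -> skip
r=38=100110 popcount=3 -> skip
r=39=100111 popcount=4 -> skip
r=40=101000 popcount=2 -> KEEP
r=41=101001 popcount=3 -> skip
r=42=101010 popcount=3 -> skip
r=43=101011 popcount=4 -> skip
r=44=101100 popcount=3 -> skip
r=45=101101 popcount=4 -> skip
r=46=101110 popcount=4 -> skip
r=47=101111 popcount=5 -> skip
Kept rows: 20 24 33 34 36 40

Answer: 20 24 33 34 36 40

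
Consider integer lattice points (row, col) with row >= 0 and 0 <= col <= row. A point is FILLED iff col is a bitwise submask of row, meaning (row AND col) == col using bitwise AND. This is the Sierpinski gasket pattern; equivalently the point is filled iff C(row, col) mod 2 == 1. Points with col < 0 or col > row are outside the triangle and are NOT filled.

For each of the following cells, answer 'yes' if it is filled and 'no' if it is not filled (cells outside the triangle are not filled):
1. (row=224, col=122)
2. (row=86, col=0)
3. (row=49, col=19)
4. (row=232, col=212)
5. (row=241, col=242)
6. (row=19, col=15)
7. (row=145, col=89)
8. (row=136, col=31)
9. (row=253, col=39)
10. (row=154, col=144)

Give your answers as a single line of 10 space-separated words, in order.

Answer: no yes no no no no no no no yes

Derivation:
(224,122): row=0b11100000, col=0b1111010, row AND col = 0b1100000 = 96; 96 != 122 -> empty
(86,0): row=0b1010110, col=0b0, row AND col = 0b0 = 0; 0 == 0 -> filled
(49,19): row=0b110001, col=0b10011, row AND col = 0b10001 = 17; 17 != 19 -> empty
(232,212): row=0b11101000, col=0b11010100, row AND col = 0b11000000 = 192; 192 != 212 -> empty
(241,242): col outside [0, 241] -> not filled
(19,15): row=0b10011, col=0b1111, row AND col = 0b11 = 3; 3 != 15 -> empty
(145,89): row=0b10010001, col=0b1011001, row AND col = 0b10001 = 17; 17 != 89 -> empty
(136,31): row=0b10001000, col=0b11111, row AND col = 0b1000 = 8; 8 != 31 -> empty
(253,39): row=0b11111101, col=0b100111, row AND col = 0b100101 = 37; 37 != 39 -> empty
(154,144): row=0b10011010, col=0b10010000, row AND col = 0b10010000 = 144; 144 == 144 -> filled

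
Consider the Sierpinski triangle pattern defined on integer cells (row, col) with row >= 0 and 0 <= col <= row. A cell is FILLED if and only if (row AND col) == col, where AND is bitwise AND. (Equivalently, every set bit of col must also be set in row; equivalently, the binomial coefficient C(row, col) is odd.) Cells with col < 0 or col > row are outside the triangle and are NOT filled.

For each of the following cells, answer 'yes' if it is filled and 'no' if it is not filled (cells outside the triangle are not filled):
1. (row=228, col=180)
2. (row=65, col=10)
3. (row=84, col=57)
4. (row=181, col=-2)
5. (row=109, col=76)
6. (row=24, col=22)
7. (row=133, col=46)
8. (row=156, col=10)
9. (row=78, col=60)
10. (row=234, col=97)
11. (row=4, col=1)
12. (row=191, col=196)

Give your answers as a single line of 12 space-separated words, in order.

(228,180): row=0b11100100, col=0b10110100, row AND col = 0b10100100 = 164; 164 != 180 -> empty
(65,10): row=0b1000001, col=0b1010, row AND col = 0b0 = 0; 0 != 10 -> empty
(84,57): row=0b1010100, col=0b111001, row AND col = 0b10000 = 16; 16 != 57 -> empty
(181,-2): col outside [0, 181] -> not filled
(109,76): row=0b1101101, col=0b1001100, row AND col = 0b1001100 = 76; 76 == 76 -> filled
(24,22): row=0b11000, col=0b10110, row AND col = 0b10000 = 16; 16 != 22 -> empty
(133,46): row=0b10000101, col=0b101110, row AND col = 0b100 = 4; 4 != 46 -> empty
(156,10): row=0b10011100, col=0b1010, row AND col = 0b1000 = 8; 8 != 10 -> empty
(78,60): row=0b1001110, col=0b111100, row AND col = 0b1100 = 12; 12 != 60 -> empty
(234,97): row=0b11101010, col=0b1100001, row AND col = 0b1100000 = 96; 96 != 97 -> empty
(4,1): row=0b100, col=0b1, row AND col = 0b0 = 0; 0 != 1 -> empty
(191,196): col outside [0, 191] -> not filled

Answer: no no no no yes no no no no no no no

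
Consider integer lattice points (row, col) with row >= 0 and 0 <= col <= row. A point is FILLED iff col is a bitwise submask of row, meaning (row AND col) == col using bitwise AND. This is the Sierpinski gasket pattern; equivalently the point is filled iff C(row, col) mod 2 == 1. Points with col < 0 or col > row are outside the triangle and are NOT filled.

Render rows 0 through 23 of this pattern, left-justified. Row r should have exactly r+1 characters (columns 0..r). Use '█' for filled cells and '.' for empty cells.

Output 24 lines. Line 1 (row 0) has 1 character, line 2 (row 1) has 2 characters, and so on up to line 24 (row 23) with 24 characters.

Answer: █
██
█.█
████
█...█
██..██
█.█.█.█
████████
█.......█
██......██
█.█.....█.█
████....████
█...█...█...█
██..██..██..██
█.█.█.█.█.█.█.█
████████████████
█...............█
██..............██
█.█.............█.█
████............████
█...█...........█...█
██..██..........██..██
█.█.█.█.........█.█.█.█
████████........████████

Derivation:
r0=0: █
r1=1: ██
r2=10: █.█
r3=11: ████
r4=100: █...█
r5=101: ██..██
r6=110: █.█.█.█
r7=111: ████████
r8=1000: █.......█
r9=1001: ██......██
r10=1010: █.█.....█.█
r11=1011: ████....████
r12=1100: █...█...█...█
r13=1101: ██..██..██..██
r14=1110: █.█.█.█.█.█.█.█
r15=1111: ████████████████
r16=10000: █...............█
r17=10001: ██..............██
r18=10010: █.█.............█.█
r19=10011: ████............████
r20=10100: █...█...........█...█
r21=10101: ██..██..........██..██
r22=10110: █.█.█.█.........█.█.█.█
r23=10111: ████████........████████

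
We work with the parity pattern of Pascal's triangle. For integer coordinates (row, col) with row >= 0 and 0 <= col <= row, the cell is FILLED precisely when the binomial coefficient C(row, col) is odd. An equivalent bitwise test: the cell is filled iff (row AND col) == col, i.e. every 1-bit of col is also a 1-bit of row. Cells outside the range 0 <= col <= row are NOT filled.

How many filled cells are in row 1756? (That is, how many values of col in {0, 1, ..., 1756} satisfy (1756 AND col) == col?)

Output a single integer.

Answer: 128

Derivation:
1756 in binary = 11011011100
popcount(1756) = number of 1-bits in 11011011100 = 7
A col c satisfies (1756 AND c) == c iff every set bit of c is also set in 1756; each of the 7 set bits of 1756 can independently be on or off in c.
count = 2^7 = 128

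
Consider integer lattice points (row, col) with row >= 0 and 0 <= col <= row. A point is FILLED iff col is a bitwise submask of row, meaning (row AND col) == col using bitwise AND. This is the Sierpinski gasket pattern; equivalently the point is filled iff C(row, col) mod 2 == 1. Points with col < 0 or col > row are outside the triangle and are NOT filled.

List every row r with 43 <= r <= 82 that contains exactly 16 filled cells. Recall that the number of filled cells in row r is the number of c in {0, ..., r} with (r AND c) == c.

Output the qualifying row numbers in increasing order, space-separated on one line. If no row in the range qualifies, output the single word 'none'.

Row r has 2^popcount(r) filled cells, so we need popcount(r) = log2(16) = 4.
Scan r = 43..82 and keep those with exactly 4 one-bits:
r=43=101011 popcount=4 -> KEEP
r=44=101100 popcount=3 -> skip
r=45=101101 popcount=4 -> KEEP
r=46=101110 popcount=4 -> KEEP
r=47=101111 popcount=5 -> skip
r=48=110000 popcount=2 -> skip
r=49=110001 popcount=3 -> skip
r=50=110010 popcount=3 -> skip
r=51=110011 popcount=4 -> KEEP
r=52=110100 popcount=3 -> skip
r=53=110101 popcount=4 -> KEEP
r=54=110110 popcount=4 -> KEEP
r=55=110111 popcount=5 -> skip
r=56=111000 popcount=3 -> skip
r=57=111001 popcount=4 -> KEEP
r=58=111010 popcount=4 -> KEEP
r=59=111011 popcount=5 -> skip
r=60=111100 popcount=4 -> KEEP
r=61=111101 popcount=5 -> skip
r=62=111110 popcount=5 -> skip
r=63=111111 popcount=6 -> skip
r=64=1000000 popcount=1 -> skip
r=65=1000001 popcount=2 -> skip
r=66=1000010 popcount=2 -> skip
r=67=1000011 popcount=3 -> skip
r=68=1000100 popcount=2 -> skip
r=69=1000101 popcount=3 -> skip
r=70=1000110 popcount=3 -> skip
r=71=1000111 popcount=4 -> KEEP
r=72=1001000 popcount=2 -> skip
r=73=1001001 popcount=3 -> skip
r=74=1001010 popcount=3 -> skip
r=75=1001011 popcount=4 -> KEEP
r=76=1001100 popcount=3 -> skip
r=77=1001101 popcount=4 -> KEEP
r=78=1001110 popcount=4 -> KEEP
r=79=1001111 popcount=5 -> skip
r=80=1010000 popcount=2 -> skip
r=81=1010001 popcount=3 -> skip
r=82=1010010 popcount=3 -> skip
Kept rows: 43 45 46 51 53 54 57 58 60 71 75 77 78

Answer: 43 45 46 51 53 54 57 58 60 71 75 77 78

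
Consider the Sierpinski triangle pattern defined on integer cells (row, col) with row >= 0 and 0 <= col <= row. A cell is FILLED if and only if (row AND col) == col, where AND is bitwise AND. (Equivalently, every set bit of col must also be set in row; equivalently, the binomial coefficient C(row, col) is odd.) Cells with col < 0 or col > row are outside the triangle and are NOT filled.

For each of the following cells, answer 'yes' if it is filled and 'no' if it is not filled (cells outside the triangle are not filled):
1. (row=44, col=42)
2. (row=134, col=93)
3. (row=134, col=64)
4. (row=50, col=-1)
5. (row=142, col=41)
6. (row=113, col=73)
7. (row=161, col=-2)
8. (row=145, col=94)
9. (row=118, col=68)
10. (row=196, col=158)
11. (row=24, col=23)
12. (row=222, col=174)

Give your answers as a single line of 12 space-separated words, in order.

(44,42): row=0b101100, col=0b101010, row AND col = 0b101000 = 40; 40 != 42 -> empty
(134,93): row=0b10000110, col=0b1011101, row AND col = 0b100 = 4; 4 != 93 -> empty
(134,64): row=0b10000110, col=0b1000000, row AND col = 0b0 = 0; 0 != 64 -> empty
(50,-1): col outside [0, 50] -> not filled
(142,41): row=0b10001110, col=0b101001, row AND col = 0b1000 = 8; 8 != 41 -> empty
(113,73): row=0b1110001, col=0b1001001, row AND col = 0b1000001 = 65; 65 != 73 -> empty
(161,-2): col outside [0, 161] -> not filled
(145,94): row=0b10010001, col=0b1011110, row AND col = 0b10000 = 16; 16 != 94 -> empty
(118,68): row=0b1110110, col=0b1000100, row AND col = 0b1000100 = 68; 68 == 68 -> filled
(196,158): row=0b11000100, col=0b10011110, row AND col = 0b10000100 = 132; 132 != 158 -> empty
(24,23): row=0b11000, col=0b10111, row AND col = 0b10000 = 16; 16 != 23 -> empty
(222,174): row=0b11011110, col=0b10101110, row AND col = 0b10001110 = 142; 142 != 174 -> empty

Answer: no no no no no no no no yes no no no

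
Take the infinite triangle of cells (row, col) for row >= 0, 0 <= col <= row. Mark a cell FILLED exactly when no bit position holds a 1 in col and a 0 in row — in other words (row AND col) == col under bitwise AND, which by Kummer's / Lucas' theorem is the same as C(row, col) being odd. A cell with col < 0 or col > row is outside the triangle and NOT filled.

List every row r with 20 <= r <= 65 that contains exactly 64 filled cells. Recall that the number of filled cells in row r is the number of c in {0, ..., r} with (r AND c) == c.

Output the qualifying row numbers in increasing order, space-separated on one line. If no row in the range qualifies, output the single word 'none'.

Row r has 2^popcount(r) filled cells, so we need popcount(r) = log2(64) = 6.
Scan r = 20..65 and keep those with exactly 6 one-bits:
r=20=10100 popcount=2 -> skip
r=21=10101 popcount=3 -> skip
r=22=10110 popcount=3 -> skip
r=23=10111 popcount=4 -> skip
r=24=11000 popcount=2 -> skip
r=25=11001 popcount=3 -> skip
r=26=11010 popcount=3 -> skip
r=27=11011 popcount=4 -> skip
r=28=11100 popcount=3 -> skip
r=29=11101 popcount=4 -> skip
r=30=11110 popcount=4 -> skip
r=31=11111 popcount=5 -> skip
r=32=100000 popcount=1 -> skip
r=33=100001 popcount=2 -> skip
r=34=100010 popcount=2 -> skip
r=35=100011 popcount=3 -> skip
r=36=100100 popcount=2 -> skip
r=37=100101 popcount=3 -> skip
r=38=100110 popcount=3 -> skip
r=39=100111 popcount=4 -> skip
r=40=101000 popcount=2 -> skip
r=41=101001 popcount=3 -> skip
r=42=101010 popcount=3 -> skip
r=43=101011 popcount=4 -> skip
r=44=101100 popcount=3 -> skip
r=45=101101 popcount=4 -> skip
r=46=101110 popcount=4 -> skip
r=47=101111 popcount=5 -> skip
r=48=110000 popcount=2 -> skip
r=49=110001 popcount=3 -> skip
r=50=110010 popcount=3 -> skip
r=51=110011 popcount=4 -> skip
r=52=110100 popcount=3 -> skip
r=53=110101 popcount=4 -> skip
r=54=110110 popcount=4 -> skip
r=55=110111 popcount=5 -> skip
r=56=111000 popcount=3 -> skip
r=57=111001 popcount=4 -> skip
r=58=111010 popcount=4 -> skip
r=59=111011 popcount=5 -> skip
r=60=111100 popcount=4 -> skip
r=61=111101 popcount=5 -> skip
r=62=111110 popcount=5 -> skip
r=63=111111 popcount=6 -> KEEP
r=64=1000000 popcount=1 -> skip
r=65=1000001 popcount=2 -> skip
Kept rows: 63

Answer: 63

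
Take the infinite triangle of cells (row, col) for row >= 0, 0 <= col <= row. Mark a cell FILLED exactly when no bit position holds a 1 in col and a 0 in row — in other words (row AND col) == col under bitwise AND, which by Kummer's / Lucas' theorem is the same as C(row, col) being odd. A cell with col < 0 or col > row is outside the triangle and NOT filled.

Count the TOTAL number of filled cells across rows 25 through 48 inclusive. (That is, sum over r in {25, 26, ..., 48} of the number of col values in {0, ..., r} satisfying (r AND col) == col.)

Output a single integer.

Answer: 270

Derivation:
r25=11001 pc3: +8 =8
r26=11010 pc3: +8 =16
r27=11011 pc4: +16 =32
r28=11100 pc3: +8 =40
r29=11101 pc4: +16 =56
r30=11110 pc4: +16 =72
r31=11111 pc5: +32 =104
r32=100000 pc1: +2 =106
r33=100001 pc2: +4 =110
r34=100010 pc2: +4 =114
r35=100011 pc3: +8 =122
r36=100100 pc2: +4 =126
r37=100101 pc3: +8 =134
r38=100110 pc3: +8 =142
r39=100111 pc4: +16 =158
r40=101000 pc2: +4 =162
r41=101001 pc3: +8 =170
r42=101010 pc3: +8 =178
r43=101011 pc4: +16 =194
r44=101100 pc3: +8 =202
r45=101101 pc4: +16 =218
r46=101110 pc4: +16 =234
r47=101111 pc5: +32 =266
r48=110000 pc2: +4 =270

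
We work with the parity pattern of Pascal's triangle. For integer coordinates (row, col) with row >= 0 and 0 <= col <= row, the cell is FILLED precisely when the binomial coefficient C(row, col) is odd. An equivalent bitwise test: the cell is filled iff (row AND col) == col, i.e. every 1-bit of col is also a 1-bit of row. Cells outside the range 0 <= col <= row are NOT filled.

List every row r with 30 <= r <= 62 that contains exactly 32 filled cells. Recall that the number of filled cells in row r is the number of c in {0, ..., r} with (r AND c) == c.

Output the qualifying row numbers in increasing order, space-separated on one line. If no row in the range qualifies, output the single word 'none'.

Answer: 31 47 55 59 61 62

Derivation:
Row r has 2^popcount(r) filled cells, so we need popcount(r) = log2(32) = 5.
Scan r = 30..62 and keep those with exactly 5 one-bits:
r=30=11110 popcount=4 -> skip
r=31=11111 popcount=5 -> KEEP
r=32=100000 popcount=1 -> skip
r=33=100001 popcount=2 -> skip
r=34=100010 popcount=2 -> skip
r=35=100011 popcount=3 -> skip
r=36=100100 popcount=2 -> skip
r=37=100101 popcount=3 -> skip
r=38=100110 popcount=3 -> skip
r=39=100111 popcount=4 -> skip
r=40=101000 popcount=2 -> skip
r=41=101001 popcount=3 -> skip
r=42=101010 popcount=3 -> skip
r=43=101011 popcount=4 -> skip
r=44=101100 popcount=3 -> skip
r=45=101101 popcount=4 -> skip
r=46=101110 popcount=4 -> skip
r=47=101111 popcount=5 -> KEEP
r=48=110000 popcount=2 -> skip
r=49=110001 popcount=3 -> skip
r=50=110010 popcount=3 -> skip
r=51=110011 popcount=4 -> skip
r=52=110100 popcount=3 -> skip
r=53=110101 popcount=4 -> skip
r=54=110110 popcount=4 -> skip
r=55=110111 popcount=5 -> KEEP
r=56=111000 popcount=3 -> skip
r=57=111001 popcount=4 -> skip
r=58=111010 popcount=4 -> skip
r=59=111011 popcount=5 -> KEEP
r=60=111100 popcount=4 -> skip
r=61=111101 popcount=5 -> KEEP
r=62=111110 popcount=5 -> KEEP
Kept rows: 31 47 55 59 61 62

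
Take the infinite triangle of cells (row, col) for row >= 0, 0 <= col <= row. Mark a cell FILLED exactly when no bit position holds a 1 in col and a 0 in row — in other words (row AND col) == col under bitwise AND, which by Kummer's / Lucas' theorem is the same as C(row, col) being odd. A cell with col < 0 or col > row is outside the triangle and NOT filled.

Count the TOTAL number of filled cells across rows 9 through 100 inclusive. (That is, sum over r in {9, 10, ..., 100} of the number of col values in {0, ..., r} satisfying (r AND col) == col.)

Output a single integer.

Answer: 1230

Derivation:
r9=1001 pc2: +4 =4
r10=1010 pc2: +4 =8
r11=1011 pc3: +8 =16
r12=1100 pc2: +4 =20
r13=1101 pc3: +8 =28
r14=1110 pc3: +8 =36
r15=1111 pc4: +16 =52
r16=10000 pc1: +2 =54
r17=10001 pc2: +4 =58
r18=10010 pc2: +4 =62
r19=10011 pc3: +8 =70
r20=10100 pc2: +4 =74
r21=10101 pc3: +8 =82
r22=10110 pc3: +8 =90
r23=10111 pc4: +16 =106
r24=11000 pc2: +4 =110
r25=11001 pc3: +8 =118
r26=11010 pc3: +8 =126
r27=11011 pc4: +16 =142
r28=11100 pc3: +8 =150
r29=11101 pc4: +16 =166
r30=11110 pc4: +16 =182
r31=11111 pc5: +32 =214
r32=100000 pc1: +2 =216
r33=100001 pc2: +4 =220
r34=100010 pc2: +4 =224
r35=100011 pc3: +8 =232
r36=100100 pc2: +4 =236
r37=100101 pc3: +8 =244
r38=100110 pc3: +8 =252
r39=100111 pc4: +16 =268
r40=101000 pc2: +4 =272
r41=101001 pc3: +8 =280
r42=101010 pc3: +8 =288
r43=101011 pc4: +16 =304
r44=101100 pc3: +8 =312
r45=101101 pc4: +16 =328
r46=101110 pc4: +16 =344
r47=101111 pc5: +32 =376
r48=110000 pc2: +4 =380
r49=110001 pc3: +8 =388
r50=110010 pc3: +8 =396
r51=110011 pc4: +16 =412
r52=110100 pc3: +8 =420
r53=110101 pc4: +16 =436
r54=110110 pc4: +16 =452
r55=110111 pc5: +32 =484
r56=111000 pc3: +8 =492
r57=111001 pc4: +16 =508
r58=111010 pc4: +16 =524
r59=111011 pc5: +32 =556
r60=111100 pc4: +16 =572
r61=111101 pc5: +32 =604
r62=111110 pc5: +32 =636
r63=111111 pc6: +64 =700
r64=1000000 pc1: +2 =702
r65=1000001 pc2: +4 =706
r66=1000010 pc2: +4 =710
r67=1000011 pc3: +8 =718
r68=1000100 pc2: +4 =722
r69=1000101 pc3: +8 =730
r70=1000110 pc3: +8 =738
r71=1000111 pc4: +16 =754
r72=1001000 pc2: +4 =758
r73=1001001 pc3: +8 =766
r74=1001010 pc3: +8 =774
r75=1001011 pc4: +16 =790
r76=1001100 pc3: +8 =798
r77=1001101 pc4: +16 =814
r78=1001110 pc4: +16 =830
r79=1001111 pc5: +32 =862
r80=1010000 pc2: +4 =866
r81=1010001 pc3: +8 =874
r82=1010010 pc3: +8 =882
r83=1010011 pc4: +16 =898
r84=1010100 pc3: +8 =906
r85=1010101 pc4: +16 =922
r86=1010110 pc4: +16 =938
r87=1010111 pc5: +32 =970
r88=1011000 pc3: +8 =978
r89=1011001 pc4: +16 =994
r90=1011010 pc4: +16 =1010
r91=1011011 pc5: +32 =1042
r92=1011100 pc4: +16 =1058
r93=1011101 pc5: +32 =1090
r94=1011110 pc5: +32 =1122
r95=1011111 pc6: +64 =1186
r96=1100000 pc2: +4 =1190
r97=1100001 pc3: +8 =1198
r98=1100010 pc3: +8 =1206
r99=1100011 pc4: +16 =1222
r100=1100100 pc3: +8 =1230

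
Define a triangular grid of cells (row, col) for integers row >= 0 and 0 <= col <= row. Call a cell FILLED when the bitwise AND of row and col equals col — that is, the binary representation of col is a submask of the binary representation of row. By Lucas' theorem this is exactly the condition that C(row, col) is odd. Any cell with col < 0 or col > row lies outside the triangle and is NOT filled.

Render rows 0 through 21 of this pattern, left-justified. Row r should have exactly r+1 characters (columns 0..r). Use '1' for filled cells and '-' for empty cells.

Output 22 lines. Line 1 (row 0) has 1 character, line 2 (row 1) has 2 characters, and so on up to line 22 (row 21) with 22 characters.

Answer: 1
11
1-1
1111
1---1
11--11
1-1-1-1
11111111
1-------1
11------11
1-1-----1-1
1111----1111
1---1---1---1
11--11--11--11
1-1-1-1-1-1-1-1
1111111111111111
1---------------1
11--------------11
1-1-------------1-1
1111------------1111
1---1-----------1---1
11--11----------11--11

Derivation:
r0=0: 1
r1=1: 11
r2=10: 1-1
r3=11: 1111
r4=100: 1---1
r5=101: 11--11
r6=110: 1-1-1-1
r7=111: 11111111
r8=1000: 1-------1
r9=1001: 11------11
r10=1010: 1-1-----1-1
r11=1011: 1111----1111
r12=1100: 1---1---1---1
r13=1101: 11--11--11--11
r14=1110: 1-1-1-1-1-1-1-1
r15=1111: 1111111111111111
r16=10000: 1---------------1
r17=10001: 11--------------11
r18=10010: 1-1-------------1-1
r19=10011: 1111------------1111
r20=10100: 1---1-----------1---1
r21=10101: 11--11----------11--11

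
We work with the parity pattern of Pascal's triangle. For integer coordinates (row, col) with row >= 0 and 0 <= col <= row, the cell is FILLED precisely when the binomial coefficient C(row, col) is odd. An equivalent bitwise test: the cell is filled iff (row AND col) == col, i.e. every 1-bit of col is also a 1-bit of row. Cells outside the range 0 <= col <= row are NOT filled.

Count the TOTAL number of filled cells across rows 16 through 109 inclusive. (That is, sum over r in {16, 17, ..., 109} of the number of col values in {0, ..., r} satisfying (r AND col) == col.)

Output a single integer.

r16=10000 pc1: +2 =2
r17=10001 pc2: +4 =6
r18=10010 pc2: +4 =10
r19=10011 pc3: +8 =18
r20=10100 pc2: +4 =22
r21=10101 pc3: +8 =30
r22=10110 pc3: +8 =38
r23=10111 pc4: +16 =54
r24=11000 pc2: +4 =58
r25=11001 pc3: +8 =66
r26=11010 pc3: +8 =74
r27=11011 pc4: +16 =90
r28=11100 pc3: +8 =98
r29=11101 pc4: +16 =114
r30=11110 pc4: +16 =130
r31=11111 pc5: +32 =162
r32=100000 pc1: +2 =164
r33=100001 pc2: +4 =168
r34=100010 pc2: +4 =172
r35=100011 pc3: +8 =180
r36=100100 pc2: +4 =184
r37=100101 pc3: +8 =192
r38=100110 pc3: +8 =200
r39=100111 pc4: +16 =216
r40=101000 pc2: +4 =220
r41=101001 pc3: +8 =228
r42=101010 pc3: +8 =236
r43=101011 pc4: +16 =252
r44=101100 pc3: +8 =260
r45=101101 pc4: +16 =276
r46=101110 pc4: +16 =292
r47=101111 pc5: +32 =324
r48=110000 pc2: +4 =328
r49=110001 pc3: +8 =336
r50=110010 pc3: +8 =344
r51=110011 pc4: +16 =360
r52=110100 pc3: +8 =368
r53=110101 pc4: +16 =384
r54=110110 pc4: +16 =400
r55=110111 pc5: +32 =432
r56=111000 pc3: +8 =440
r57=111001 pc4: +16 =456
r58=111010 pc4: +16 =472
r59=111011 pc5: +32 =504
r60=111100 pc4: +16 =520
r61=111101 pc5: +32 =552
r62=111110 pc5: +32 =584
r63=111111 pc6: +64 =648
r64=1000000 pc1: +2 =650
r65=1000001 pc2: +4 =654
r66=1000010 pc2: +4 =658
r67=1000011 pc3: +8 =666
r68=1000100 pc2: +4 =670
r69=1000101 pc3: +8 =678
r70=1000110 pc3: +8 =686
r71=1000111 pc4: +16 =702
r72=1001000 pc2: +4 =706
r73=1001001 pc3: +8 =714
r74=1001010 pc3: +8 =722
r75=1001011 pc4: +16 =738
r76=1001100 pc3: +8 =746
r77=1001101 pc4: +16 =762
r78=1001110 pc4: +16 =778
r79=1001111 pc5: +32 =810
r80=1010000 pc2: +4 =814
r81=1010001 pc3: +8 =822
r82=1010010 pc3: +8 =830
r83=1010011 pc4: +16 =846
r84=1010100 pc3: +8 =854
r85=1010101 pc4: +16 =870
r86=1010110 pc4: +16 =886
r87=1010111 pc5: +32 =918
r88=1011000 pc3: +8 =926
r89=1011001 pc4: +16 =942
r90=1011010 pc4: +16 =958
r91=1011011 pc5: +32 =990
r92=1011100 pc4: +16 =1006
r93=1011101 pc5: +32 =1038
r94=1011110 pc5: +32 =1070
r95=1011111 pc6: +64 =1134
r96=1100000 pc2: +4 =1138
r97=1100001 pc3: +8 =1146
r98=1100010 pc3: +8 =1154
r99=1100011 pc4: +16 =1170
r100=1100100 pc3: +8 =1178
r101=1100101 pc4: +16 =1194
r102=1100110 pc4: +16 =1210
r103=1100111 pc5: +32 =1242
r104=1101000 pc3: +8 =1250
r105=1101001 pc4: +16 =1266
r106=1101010 pc4: +16 =1282
r107=1101011 pc5: +32 =1314
r108=1101100 pc4: +16 =1330
r109=1101101 pc5: +32 =1362

Answer: 1362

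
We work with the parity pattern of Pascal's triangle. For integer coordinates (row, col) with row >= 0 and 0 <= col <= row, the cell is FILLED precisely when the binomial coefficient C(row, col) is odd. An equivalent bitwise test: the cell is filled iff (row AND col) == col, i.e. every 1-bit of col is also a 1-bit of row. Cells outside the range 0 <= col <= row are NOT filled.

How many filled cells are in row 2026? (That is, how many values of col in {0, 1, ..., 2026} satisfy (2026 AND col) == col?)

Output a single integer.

Answer: 256

Derivation:
2026 in binary = 11111101010
popcount(2026) = number of 1-bits in 11111101010 = 8
A col c satisfies (2026 AND c) == c iff every set bit of c is also set in 2026; each of the 8 set bits of 2026 can independently be on or off in c.
count = 2^8 = 256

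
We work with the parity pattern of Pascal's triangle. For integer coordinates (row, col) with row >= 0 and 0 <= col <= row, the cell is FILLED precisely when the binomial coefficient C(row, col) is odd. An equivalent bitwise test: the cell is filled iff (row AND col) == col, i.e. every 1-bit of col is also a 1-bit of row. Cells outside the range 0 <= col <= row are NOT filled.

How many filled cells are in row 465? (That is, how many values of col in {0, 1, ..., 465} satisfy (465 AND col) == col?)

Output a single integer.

Answer: 32

Derivation:
465 in binary = 111010001
popcount(465) = number of 1-bits in 111010001 = 5
A col c satisfies (465 AND c) == c iff every set bit of c is also set in 465; each of the 5 set bits of 465 can independently be on or off in c.
count = 2^5 = 32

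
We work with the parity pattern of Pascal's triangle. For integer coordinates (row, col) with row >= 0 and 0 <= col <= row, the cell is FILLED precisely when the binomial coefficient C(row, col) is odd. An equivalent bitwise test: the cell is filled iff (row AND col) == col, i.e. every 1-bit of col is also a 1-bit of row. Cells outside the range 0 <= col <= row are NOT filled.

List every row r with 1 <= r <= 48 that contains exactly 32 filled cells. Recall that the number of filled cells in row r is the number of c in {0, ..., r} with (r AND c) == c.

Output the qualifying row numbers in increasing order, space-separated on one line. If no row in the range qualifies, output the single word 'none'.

Row r has 2^popcount(r) filled cells, so we need popcount(r) = log2(32) = 5.
Scan r = 1..48 and keep those with exactly 5 one-bits:
r=1=1 popcount=1 -> skip
r=2=10 popcount=1 -> skip
r=3=11 popcount=2 -> skip
r=4=100 popcount=1 -> skip
r=5=101 popcount=2 -> skip
r=6=110 popcount=2 -> skip
r=7=111 popcount=3 -> skip
r=8=1000 popcount=1 -> skip
r=9=1001 popcount=2 -> skip
r=10=1010 popcount=2 -> skip
r=11=1011 popcount=3 -> skip
r=12=1100 popcount=2 -> skip
r=13=1101 popcount=3 -> skip
r=14=1110 popcount=3 -> skip
r=15=1111 popcount=4 -> skip
r=16=10000 popcount=1 -> skip
r=17=10001 popcount=2 -> skip
r=18=10010 popcount=2 -> skip
r=19=10011 popcount=3 -> skip
r=20=10100 popcount=2 -> skip
r=21=10101 popcount=3 -> skip
r=22=10110 popcount=3 -> skip
r=23=10111 popcount=4 -> skip
r=24=11000 popcount=2 -> skip
r=25=11001 popcount=3 -> skip
r=26=11010 popcount=3 -> skip
r=27=11011 popcount=4 -> skip
r=28=11100 popcount=3 -> skip
r=29=11101 popcount=4 -> skip
r=30=11110 popcount=4 -> skip
r=31=11111 popcount=5 -> KEEP
r=32=100000 popcount=1 -> skip
r=33=100001 popcount=2 -> skip
r=34=100010 popcount=2 -> skip
r=35=100011 popcount=3 -> skip
r=36=100100 popcount=2 -> skip
r=37=100101 popcount=3 -> skip
r=38=100110 popcount=3 -> skip
r=39=100111 popcount=4 -> skip
r=40=101000 popcount=2 -> skip
r=41=101001 popcount=3 -> skip
r=42=101010 popcount=3 -> skip
r=43=101011 popcount=4 -> skip
r=44=101100 popcount=3 -> skip
r=45=101101 popcount=4 -> skip
r=46=101110 popcount=4 -> skip
r=47=101111 popcount=5 -> KEEP
r=48=110000 popcount=2 -> skip
Kept rows: 31 47

Answer: 31 47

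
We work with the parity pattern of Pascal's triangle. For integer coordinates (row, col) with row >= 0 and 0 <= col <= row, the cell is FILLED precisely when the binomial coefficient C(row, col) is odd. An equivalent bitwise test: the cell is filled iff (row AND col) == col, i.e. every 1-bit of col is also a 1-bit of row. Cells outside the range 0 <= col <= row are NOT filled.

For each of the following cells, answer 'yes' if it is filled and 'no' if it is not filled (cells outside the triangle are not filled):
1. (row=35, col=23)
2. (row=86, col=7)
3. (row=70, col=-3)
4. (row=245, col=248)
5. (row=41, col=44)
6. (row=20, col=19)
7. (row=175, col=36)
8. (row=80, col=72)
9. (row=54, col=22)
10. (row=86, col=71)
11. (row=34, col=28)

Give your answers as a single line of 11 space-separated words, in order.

(35,23): row=0b100011, col=0b10111, row AND col = 0b11 = 3; 3 != 23 -> empty
(86,7): row=0b1010110, col=0b111, row AND col = 0b110 = 6; 6 != 7 -> empty
(70,-3): col outside [0, 70] -> not filled
(245,248): col outside [0, 245] -> not filled
(41,44): col outside [0, 41] -> not filled
(20,19): row=0b10100, col=0b10011, row AND col = 0b10000 = 16; 16 != 19 -> empty
(175,36): row=0b10101111, col=0b100100, row AND col = 0b100100 = 36; 36 == 36 -> filled
(80,72): row=0b1010000, col=0b1001000, row AND col = 0b1000000 = 64; 64 != 72 -> empty
(54,22): row=0b110110, col=0b10110, row AND col = 0b10110 = 22; 22 == 22 -> filled
(86,71): row=0b1010110, col=0b1000111, row AND col = 0b1000110 = 70; 70 != 71 -> empty
(34,28): row=0b100010, col=0b11100, row AND col = 0b0 = 0; 0 != 28 -> empty

Answer: no no no no no no yes no yes no no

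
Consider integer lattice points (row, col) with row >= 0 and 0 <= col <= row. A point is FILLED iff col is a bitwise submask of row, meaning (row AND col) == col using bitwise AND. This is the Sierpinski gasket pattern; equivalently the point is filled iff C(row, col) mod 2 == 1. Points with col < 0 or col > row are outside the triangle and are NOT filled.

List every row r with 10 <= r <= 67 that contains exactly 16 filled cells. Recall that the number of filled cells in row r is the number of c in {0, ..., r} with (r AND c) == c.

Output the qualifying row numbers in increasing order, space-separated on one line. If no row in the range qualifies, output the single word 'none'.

Answer: 15 23 27 29 30 39 43 45 46 51 53 54 57 58 60

Derivation:
Row r has 2^popcount(r) filled cells, so we need popcount(r) = log2(16) = 4.
Scan r = 10..67 and keep those with exactly 4 one-bits:
r=10=1010 popcount=2 -> skip
r=11=1011 popcount=3 -> skip
r=12=1100 popcount=2 -> skip
r=13=1101 popcount=3 -> skip
r=14=1110 popcount=3 -> skip
r=15=1111 popcount=4 -> KEEP
r=16=10000 popcount=1 -> skip
r=17=10001 popcount=2 -> skip
r=18=10010 popcount=2 -> skip
r=19=10011 popcount=3 -> skip
r=20=10100 popcount=2 -> skip
r=21=10101 popcount=3 -> skip
r=22=10110 popcount=3 -> skip
r=23=10111 popcount=4 -> KEEP
r=24=11000 popcount=2 -> skip
r=25=11001 popcount=3 -> skip
r=26=11010 popcount=3 -> skip
r=27=11011 popcount=4 -> KEEP
r=28=11100 popcount=3 -> skip
r=29=11101 popcount=4 -> KEEP
r=30=11110 popcount=4 -> KEEP
r=31=11111 popcount=5 -> skip
r=32=100000 popcount=1 -> skip
r=33=100001 popcount=2 -> skip
r=34=100010 popcount=2 -> skip
r=35=100011 popcount=3 -> skip
r=36=100100 popcount=2 -> skip
r=37=100101 popcount=3 -> skip
r=38=100110 popcount=3 -> skip
r=39=100111 popcount=4 -> KEEP
r=40=101000 popcount=2 -> skip
r=41=101001 popcount=3 -> skip
r=42=101010 popcount=3 -> skip
r=43=101011 popcount=4 -> KEEP
r=44=101100 popcount=3 -> skip
r=45=101101 popcount=4 -> KEEP
r=46=101110 popcount=4 -> KEEP
r=47=101111 popcount=5 -> skip
r=48=110000 popcount=2 -> skip
r=49=110001 popcount=3 -> skip
r=50=110010 popcount=3 -> skip
r=51=110011 popcount=4 -> KEEP
r=52=110100 popcount=3 -> skip
r=53=110101 popcount=4 -> KEEP
r=54=110110 popcount=4 -> KEEP
r=55=110111 popcount=5 -> skip
r=56=111000 popcount=3 -> skip
r=57=111001 popcount=4 -> KEEP
r=58=111010 popcount=4 -> KEEP
r=59=111011 popcount=5 -> skip
r=60=111100 popcount=4 -> KEEP
r=61=111101 popcount=5 -> skip
r=62=111110 popcount=5 -> skip
r=63=111111 popcount=6 -> skip
r=64=1000000 popcount=1 -> skip
r=65=1000001 popcount=2 -> skip
r=66=1000010 popcount=2 -> skip
r=67=1000011 popcount=3 -> skip
Kept rows: 15 23 27 29 30 39 43 45 46 51 53 54 57 58 60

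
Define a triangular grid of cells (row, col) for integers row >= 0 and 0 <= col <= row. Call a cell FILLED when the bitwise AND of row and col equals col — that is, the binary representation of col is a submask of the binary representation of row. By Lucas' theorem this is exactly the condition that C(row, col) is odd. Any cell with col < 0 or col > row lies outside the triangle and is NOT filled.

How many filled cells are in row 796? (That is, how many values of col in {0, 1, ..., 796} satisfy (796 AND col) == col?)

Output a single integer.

796 in binary = 1100011100
popcount(796) = number of 1-bits in 1100011100 = 5
A col c satisfies (796 AND c) == c iff every set bit of c is also set in 796; each of the 5 set bits of 796 can independently be on or off in c.
count = 2^5 = 32

Answer: 32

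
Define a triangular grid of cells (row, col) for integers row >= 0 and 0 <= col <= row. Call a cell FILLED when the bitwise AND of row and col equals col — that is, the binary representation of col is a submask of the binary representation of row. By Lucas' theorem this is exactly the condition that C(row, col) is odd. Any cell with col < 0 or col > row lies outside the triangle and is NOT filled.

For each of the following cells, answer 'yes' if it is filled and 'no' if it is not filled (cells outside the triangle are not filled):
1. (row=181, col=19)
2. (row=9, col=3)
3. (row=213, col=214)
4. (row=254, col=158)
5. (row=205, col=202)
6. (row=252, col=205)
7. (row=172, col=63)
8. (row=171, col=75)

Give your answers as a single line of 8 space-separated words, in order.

Answer: no no no yes no no no no

Derivation:
(181,19): row=0b10110101, col=0b10011, row AND col = 0b10001 = 17; 17 != 19 -> empty
(9,3): row=0b1001, col=0b11, row AND col = 0b1 = 1; 1 != 3 -> empty
(213,214): col outside [0, 213] -> not filled
(254,158): row=0b11111110, col=0b10011110, row AND col = 0b10011110 = 158; 158 == 158 -> filled
(205,202): row=0b11001101, col=0b11001010, row AND col = 0b11001000 = 200; 200 != 202 -> empty
(252,205): row=0b11111100, col=0b11001101, row AND col = 0b11001100 = 204; 204 != 205 -> empty
(172,63): row=0b10101100, col=0b111111, row AND col = 0b101100 = 44; 44 != 63 -> empty
(171,75): row=0b10101011, col=0b1001011, row AND col = 0b1011 = 11; 11 != 75 -> empty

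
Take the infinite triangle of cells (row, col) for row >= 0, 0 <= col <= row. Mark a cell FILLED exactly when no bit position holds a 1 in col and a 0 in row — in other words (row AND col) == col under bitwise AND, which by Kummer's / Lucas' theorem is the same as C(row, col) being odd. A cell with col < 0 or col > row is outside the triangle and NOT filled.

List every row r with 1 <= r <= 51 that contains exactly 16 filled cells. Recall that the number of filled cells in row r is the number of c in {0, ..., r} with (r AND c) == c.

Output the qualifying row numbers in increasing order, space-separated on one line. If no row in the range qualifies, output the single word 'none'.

Answer: 15 23 27 29 30 39 43 45 46 51

Derivation:
Row r has 2^popcount(r) filled cells, so we need popcount(r) = log2(16) = 4.
Scan r = 1..51 and keep those with exactly 4 one-bits:
r=1=1 popcount=1 -> skip
r=2=10 popcount=1 -> skip
r=3=11 popcount=2 -> skip
r=4=100 popcount=1 -> skip
r=5=101 popcount=2 -> skip
r=6=110 popcount=2 -> skip
r=7=111 popcount=3 -> skip
r=8=1000 popcount=1 -> skip
r=9=1001 popcount=2 -> skip
r=10=1010 popcount=2 -> skip
r=11=1011 popcount=3 -> skip
r=12=1100 popcount=2 -> skip
r=13=1101 popcount=3 -> skip
r=14=1110 popcount=3 -> skip
r=15=1111 popcount=4 -> KEEP
r=16=10000 popcount=1 -> skip
r=17=10001 popcount=2 -> skip
r=18=10010 popcount=2 -> skip
r=19=10011 popcount=3 -> skip
r=20=10100 popcount=2 -> skip
r=21=10101 popcount=3 -> skip
r=22=10110 popcount=3 -> skip
r=23=10111 popcount=4 -> KEEP
r=24=11000 popcount=2 -> skip
r=25=11001 popcount=3 -> skip
r=26=11010 popcount=3 -> skip
r=27=11011 popcount=4 -> KEEP
r=28=11100 popcount=3 -> skip
r=29=11101 popcount=4 -> KEEP
r=30=11110 popcount=4 -> KEEP
r=31=11111 popcount=5 -> skip
r=32=100000 popcount=1 -> skip
r=33=100001 popcount=2 -> skip
r=34=100010 popcount=2 -> skip
r=35=100011 popcount=3 -> skip
r=36=100100 popcount=2 -> skip
r=37=100101 popcount=3 -> skip
r=38=100110 popcount=3 -> skip
r=39=100111 popcount=4 -> KEEP
r=40=101000 popcount=2 -> skip
r=41=101001 popcount=3 -> skip
r=42=101010 popcount=3 -> skip
r=43=101011 popcount=4 -> KEEP
r=44=101100 popcount=3 -> skip
r=45=101101 popcount=4 -> KEEP
r=46=101110 popcount=4 -> KEEP
r=47=101111 popcount=5 -> skip
r=48=110000 popcount=2 -> skip
r=49=110001 popcount=3 -> skip
r=50=110010 popcount=3 -> skip
r=51=110011 popcount=4 -> KEEP
Kept rows: 15 23 27 29 30 39 43 45 46 51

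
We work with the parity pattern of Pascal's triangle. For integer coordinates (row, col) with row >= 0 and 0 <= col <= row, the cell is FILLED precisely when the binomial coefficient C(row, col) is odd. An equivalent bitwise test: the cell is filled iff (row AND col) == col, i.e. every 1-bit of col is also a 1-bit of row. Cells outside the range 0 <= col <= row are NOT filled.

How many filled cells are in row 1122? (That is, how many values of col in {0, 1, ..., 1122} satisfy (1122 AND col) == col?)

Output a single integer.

1122 in binary = 10001100010
popcount(1122) = number of 1-bits in 10001100010 = 4
A col c satisfies (1122 AND c) == c iff every set bit of c is also set in 1122; each of the 4 set bits of 1122 can independently be on or off in c.
count = 2^4 = 16

Answer: 16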